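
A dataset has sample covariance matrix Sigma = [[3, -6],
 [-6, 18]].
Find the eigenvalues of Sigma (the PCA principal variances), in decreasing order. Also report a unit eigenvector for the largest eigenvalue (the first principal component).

Step 1 — characteristic polynomial of 2×2 Sigma:
  det(Sigma - λI) = λ² - trace · λ + det = 0.
  trace = 3 + 18 = 21, det = 3·18 - (-6)² = 18.
Step 2 — discriminant:
  Δ = trace² - 4·det = 441 - 72 = 369.
Step 3 — eigenvalues:
  λ = (trace ± √Δ)/2 = (21 ± 19.2094)/2,
  λ_1 = 20.1047,  λ_2 = 0.8953.

Step 4 — unit eigenvector for λ_1: solve (Sigma - λ_1 I)v = 0. First row:
  (3 - 20.1047)·v_x + (-6)·v_y = 0, i.e. (-17.1047)·v_x + (-6)·v_y = 0,
  so v ∝ (b, λ_1 - a) = (-6, 17.1047); multiply by -1 so the first entry is positive: u = (6, -17.1047).
  ||u|| = √((6)² + (-17.1047)²) = √(328.5703) ≈ 18.1265,
  v_1 = u/||u|| ≈ (0.331, -0.9436) (||v_1|| = 1).

λ_1 = 20.1047,  λ_2 = 0.8953;  v_1 ≈ (0.331, -0.9436)


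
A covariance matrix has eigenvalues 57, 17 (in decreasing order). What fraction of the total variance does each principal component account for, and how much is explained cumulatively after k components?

Step 1 — total variance = trace(Sigma) = Σ λ_i = 57 + 17 = 74.

Step 2 — fraction explained by component i = λ_i / Σ λ:
  PC1: 57/74 = 0.7703
  PC2: 17/74 = 0.2297

Step 3 — cumulative fraction after k components = (λ_1 + ... + λ_k) / Σ λ:
  k = 1: 57/74 = 0.7703
  k = 2: (57 + 17)/74 = 74/74 = 1

Summary (fraction, with percent):

explained: PC1 0.7703 (77.03%), PC2 0.2297 (22.97%);  cumulative: 0.7703, 1


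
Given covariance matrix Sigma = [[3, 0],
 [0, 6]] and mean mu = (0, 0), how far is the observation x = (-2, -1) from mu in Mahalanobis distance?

Step 1 — centre the observation: (x - mu) = (-2, -1).

Step 2 — invert Sigma. det(Sigma) = 3·6 - (0)² = 18.
  Sigma^{-1} = (1/det) · [[d, -b], [-b, a]] = [[0.3333, 0],
 [0, 0.1667]].

Step 3 — form the quadratic (x - mu)^T · Sigma^{-1} · (x - mu):
  Sigma^{-1} · (x - mu) = (-0.6667, -0.1667).
  (x - mu)^T · [Sigma^{-1} · (x - mu)] = (-2)·(-0.6667) + (-1)·(-0.1667) = 1.5.

Step 4 — take square root: d = √(1.5) ≈ 1.2247.

d(x, mu) = √(1.5) ≈ 1.2247


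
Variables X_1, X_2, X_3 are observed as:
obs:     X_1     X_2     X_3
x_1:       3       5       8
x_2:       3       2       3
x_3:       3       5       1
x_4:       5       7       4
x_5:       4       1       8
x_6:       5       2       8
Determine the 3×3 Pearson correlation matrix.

Step 1 — column means:
  mean(X_1) = (3 + 3 + 3 + 5 + 4 + 5) / 6 = 23/6 = 3.8333
  mean(X_2) = (5 + 2 + 5 + 7 + 1 + 2) / 6 = 22/6 = 3.6667
  mean(X_3) = (8 + 3 + 1 + 4 + 8 + 8) / 6 = 32/6 = 5.3333

Step 2 — sample variances and covariances s[i,j] = (1/(n-1)) · Σ_k (x_{k,i} - mean_i) · (x_{k,j} - mean_j), with n-1 = 5:
  s[X_1,X_1] = ((-0.8333)·(-0.8333) + (-0.8333)·(-0.8333) + (-0.8333)·(-0.8333) + (1.1667)·(1.1667) + (0.1667)·(0.1667) + (1.1667)·(1.1667)) / 5 = 4.8333/5 = 0.9667
  s[X_1,X_2] = ((-0.8333)·(1.3333) + (-0.8333)·(-1.6667) + (-0.8333)·(1.3333) + (1.1667)·(3.3333) + (0.1667)·(-2.6667) + (1.1667)·(-1.6667)) / 5 = 0.6667/5 = 0.1333
  s[X_1,X_3] = ((-0.8333)·(2.6667) + (-0.8333)·(-2.3333) + (-0.8333)·(-4.3333) + (1.1667)·(-1.3333) + (0.1667)·(2.6667) + (1.1667)·(2.6667)) / 5 = 5.3333/5 = 1.0667
  s[X_2,X_2] = ((1.3333)·(1.3333) + (-1.6667)·(-1.6667) + (1.3333)·(1.3333) + (3.3333)·(3.3333) + (-2.6667)·(-2.6667) + (-1.6667)·(-1.6667)) / 5 = 27.3333/5 = 5.4667
  s[X_2,X_3] = ((1.3333)·(2.6667) + (-1.6667)·(-2.3333) + (1.3333)·(-4.3333) + (3.3333)·(-1.3333) + (-2.6667)·(2.6667) + (-1.6667)·(2.6667)) / 5 = -14.3333/5 = -2.8667
  s[X_3,X_3] = ((2.6667)·(2.6667) + (-2.3333)·(-2.3333) + (-4.3333)·(-4.3333) + (-1.3333)·(-1.3333) + (2.6667)·(2.6667) + (2.6667)·(2.6667)) / 5 = 47.3333/5 = 9.4667
  Sample standard deviations s_i = √(s[i,i]):
  s(X_1) = √(0.9667) = 0.9832
  s(X_2) = √(5.4667) = 2.3381
  s(X_3) = √(9.4667) = 3.0768

Step 3 — r_{ij} = s_{ij} / (s_i · s_j):
  r[X_1,X_1] = 1 (diagonal).
  r[X_1,X_2] = 0.1333 / (0.9832 · 2.3381) = 0.1333 / 2.2988 = 0.058
  r[X_1,X_3] = 1.0667 / (0.9832 · 3.0768) = 1.0667 / 3.0251 = 0.3526
  r[X_2,X_2] = 1 (diagonal).
  r[X_2,X_3] = -2.8667 / (2.3381 · 3.0768) = -2.8667 / 7.1938 = -0.3985
  r[X_3,X_3] = 1 (diagonal).

R is symmetric with unit diagonal. Assembling:

R = [[1, 0.058, 0.3526],
 [0.058, 1, -0.3985],
 [0.3526, -0.3985, 1]]


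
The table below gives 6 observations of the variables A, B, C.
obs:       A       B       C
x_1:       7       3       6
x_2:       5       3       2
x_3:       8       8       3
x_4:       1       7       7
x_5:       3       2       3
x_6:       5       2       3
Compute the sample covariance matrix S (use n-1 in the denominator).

Step 1 — column means:
  mean(A) = (7 + 5 + 8 + 1 + 3 + 5) / 6 = 29/6 = 4.8333
  mean(B) = (3 + 3 + 8 + 7 + 2 + 2) / 6 = 25/6 = 4.1667
  mean(C) = (6 + 2 + 3 + 7 + 3 + 3) / 6 = 24/6 = 4

Step 2 — sample covariance S[i,j] = (1/(n-1)) · Σ_k (x_{k,i} - mean_i) · (x_{k,j} - mean_j), with n-1 = 5.
  S[A,A] = ((2.1667)·(2.1667) + (0.1667)·(0.1667) + (3.1667)·(3.1667) + (-3.8333)·(-3.8333) + (-1.8333)·(-1.8333) + (0.1667)·(0.1667)) / 5 = 32.8333/5 = 6.5667
  S[A,B] = ((2.1667)·(-1.1667) + (0.1667)·(-1.1667) + (3.1667)·(3.8333) + (-3.8333)·(2.8333) + (-1.8333)·(-2.1667) + (0.1667)·(-2.1667)) / 5 = 2.1667/5 = 0.4333
  S[A,C] = ((2.1667)·(2) + (0.1667)·(-2) + (3.1667)·(-1) + (-3.8333)·(3) + (-1.8333)·(-1) + (0.1667)·(-1)) / 5 = -9/5 = -1.8
  S[B,B] = ((-1.1667)·(-1.1667) + (-1.1667)·(-1.1667) + (3.8333)·(3.8333) + (2.8333)·(2.8333) + (-2.1667)·(-2.1667) + (-2.1667)·(-2.1667)) / 5 = 34.8333/5 = 6.9667
  S[B,C] = ((-1.1667)·(2) + (-1.1667)·(-2) + (3.8333)·(-1) + (2.8333)·(3) + (-2.1667)·(-1) + (-2.1667)·(-1)) / 5 = 9/5 = 1.8
  S[C,C] = ((2)·(2) + (-2)·(-2) + (-1)·(-1) + (3)·(3) + (-1)·(-1) + (-1)·(-1)) / 5 = 20/5 = 4

S is symmetric (S[j,i] = S[i,j]). Assembling:

S = [[6.5667, 0.4333, -1.8],
 [0.4333, 6.9667, 1.8],
 [-1.8, 1.8, 4]]


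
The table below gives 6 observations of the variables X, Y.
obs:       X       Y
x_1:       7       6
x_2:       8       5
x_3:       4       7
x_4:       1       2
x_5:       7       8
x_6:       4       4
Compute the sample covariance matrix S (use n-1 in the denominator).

Step 1 — column means:
  mean(X) = (7 + 8 + 4 + 1 + 7 + 4) / 6 = 31/6 = 5.1667
  mean(Y) = (6 + 5 + 7 + 2 + 8 + 4) / 6 = 32/6 = 5.3333

Step 2 — sample covariance S[i,j] = (1/(n-1)) · Σ_k (x_{k,i} - mean_i) · (x_{k,j} - mean_j), with n-1 = 5.
  S[X,X] = ((1.8333)·(1.8333) + (2.8333)·(2.8333) + (-1.1667)·(-1.1667) + (-4.1667)·(-4.1667) + (1.8333)·(1.8333) + (-1.1667)·(-1.1667)) / 5 = 34.8333/5 = 6.9667
  S[X,Y] = ((1.8333)·(0.6667) + (2.8333)·(-0.3333) + (-1.1667)·(1.6667) + (-4.1667)·(-3.3333) + (1.8333)·(2.6667) + (-1.1667)·(-1.3333)) / 5 = 18.6667/5 = 3.7333
  S[Y,Y] = ((0.6667)·(0.6667) + (-0.3333)·(-0.3333) + (1.6667)·(1.6667) + (-3.3333)·(-3.3333) + (2.6667)·(2.6667) + (-1.3333)·(-1.3333)) / 5 = 23.3333/5 = 4.6667

S is symmetric (S[j,i] = S[i,j]). Assembling:

S = [[6.9667, 3.7333],
 [3.7333, 4.6667]]


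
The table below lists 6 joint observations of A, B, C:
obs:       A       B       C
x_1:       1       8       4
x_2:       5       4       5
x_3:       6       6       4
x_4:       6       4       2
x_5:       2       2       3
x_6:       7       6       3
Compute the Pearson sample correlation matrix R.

Step 1 — column means:
  mean(A) = (1 + 5 + 6 + 6 + 2 + 7) / 6 = 27/6 = 4.5
  mean(B) = (8 + 4 + 6 + 4 + 2 + 6) / 6 = 30/6 = 5
  mean(C) = (4 + 5 + 4 + 2 + 3 + 3) / 6 = 21/6 = 3.5

Step 2 — sample variances and covariances s[i,j] = (1/(n-1)) · Σ_k (x_{k,i} - mean_i) · (x_{k,j} - mean_j), with n-1 = 5:
  s[A,A] = ((-3.5)·(-3.5) + (0.5)·(0.5) + (1.5)·(1.5) + (1.5)·(1.5) + (-2.5)·(-2.5) + (2.5)·(2.5)) / 5 = 29.5/5 = 5.9
  s[A,B] = ((-3.5)·(3) + (0.5)·(-1) + (1.5)·(1) + (1.5)·(-1) + (-2.5)·(-3) + (2.5)·(1)) / 5 = -1/5 = -0.2
  s[A,C] = ((-3.5)·(0.5) + (0.5)·(1.5) + (1.5)·(0.5) + (1.5)·(-1.5) + (-2.5)·(-0.5) + (2.5)·(-0.5)) / 5 = -2.5/5 = -0.5
  s[B,B] = ((3)·(3) + (-1)·(-1) + (1)·(1) + (-1)·(-1) + (-3)·(-3) + (1)·(1)) / 5 = 22/5 = 4.4
  s[B,C] = ((3)·(0.5) + (-1)·(1.5) + (1)·(0.5) + (-1)·(-1.5) + (-3)·(-0.5) + (1)·(-0.5)) / 5 = 3/5 = 0.6
  s[C,C] = ((0.5)·(0.5) + (1.5)·(1.5) + (0.5)·(0.5) + (-1.5)·(-1.5) + (-0.5)·(-0.5) + (-0.5)·(-0.5)) / 5 = 5.5/5 = 1.1
  Sample standard deviations s_i = √(s[i,i]):
  s(A) = √(5.9) = 2.429
  s(B) = √(4.4) = 2.0976
  s(C) = √(1.1) = 1.0488

Step 3 — r_{ij} = s_{ij} / (s_i · s_j):
  r[A,A] = 1 (diagonal).
  r[A,B] = -0.2 / (2.429 · 2.0976) = -0.2 / 5.0951 = -0.0393
  r[A,C] = -0.5 / (2.429 · 1.0488) = -0.5 / 2.5475 = -0.1963
  r[B,B] = 1 (diagonal).
  r[B,C] = 0.6 / (2.0976 · 1.0488) = 0.6 / 2.2 = 0.2727
  r[C,C] = 1 (diagonal).

R is symmetric with unit diagonal. Assembling:

R = [[1, -0.0393, -0.1963],
 [-0.0393, 1, 0.2727],
 [-0.1963, 0.2727, 1]]


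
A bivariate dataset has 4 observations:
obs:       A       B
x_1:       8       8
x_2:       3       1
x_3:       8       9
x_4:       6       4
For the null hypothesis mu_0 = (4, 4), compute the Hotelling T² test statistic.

Step 1 — sample mean vector:
  mean(A) = (8 + 3 + 8 + 6) / 4 = 25/4 = 6.25
  mean(B) = (8 + 1 + 9 + 4) / 4 = 22/4 = 5.5
  x̄ = (6.25, 5.5),  deviation x̄ - mu_0 = (6.25, 5.5) - (4, 4) = (2.25, 1.5).

Step 2 — sample covariance matrix, S[i,j] = (1/(n-1)) · Σ_k (x_{k,i} - mean_i) · (x_{k,j} - mean_j), divisor n-1 = 3:
  S[A,A] = ((1.75)·(1.75) + (-3.25)·(-3.25) + (1.75)·(1.75) + (-0.25)·(-0.25)) / 3 = 16.75/3 = 5.5833
  S[A,B] = ((1.75)·(2.5) + (-3.25)·(-4.5) + (1.75)·(3.5) + (-0.25)·(-1.5)) / 3 = 25.5/3 = 8.5
  S[B,B] = ((2.5)·(2.5) + (-4.5)·(-4.5) + (3.5)·(3.5) + (-1.5)·(-1.5)) / 3 = 41/3 = 13.6667
  S = [[5.5833, 8.5],
 [8.5, 13.6667]].

Step 3 — invert S. det(S) = 5.5833·13.6667 - (8.5)² = 4.0556.
  S^{-1} = (1/det) · [[d, -b], [-b, a]] = [[3.3699, -2.0959],
 [-2.0959, 1.3767]].

Step 4 — quadratic form (x̄ - mu_0)^T · S^{-1} · (x̄ - mu_0):
  S^{-1} · (x̄ - mu_0) = (4.4384, -2.6507),
  (x̄ - mu_0)^T · [...] = (2.25)·(4.4384) + (1.5)·(-2.6507) = 6.0103.

Step 5 — scale by n: T² = 4 · 6.0103 = 24.0411.

T² ≈ 24.0411


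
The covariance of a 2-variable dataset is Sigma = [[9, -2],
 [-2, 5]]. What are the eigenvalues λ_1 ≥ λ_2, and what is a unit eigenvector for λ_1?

Step 1 — characteristic polynomial of 2×2 Sigma:
  det(Sigma - λI) = λ² - trace · λ + det = 0.
  trace = 9 + 5 = 14, det = 9·5 - (-2)² = 41.
Step 2 — discriminant:
  Δ = trace² - 4·det = 196 - 164 = 32.
Step 3 — eigenvalues:
  λ = (trace ± √Δ)/2 = (14 ± 5.6569)/2,
  λ_1 = 9.8284,  λ_2 = 4.1716.

Step 4 — unit eigenvector for λ_1: solve (Sigma - λ_1 I)v = 0. First row:
  (9 - 9.8284)·v_x + (-2)·v_y = 0, i.e. (-0.8284)·v_x + (-2)·v_y = 0,
  so v ∝ (b, λ_1 - a) = (-2, 0.8284); multiply by -1 so the first entry is positive: u = (2, -0.8284).
  ||u|| = √((2)² + (-0.8284)²) = √(4.6863) ≈ 2.1648,
  v_1 = u/||u|| ≈ (0.9239, -0.3827) (||v_1|| = 1).

λ_1 = 9.8284,  λ_2 = 4.1716;  v_1 ≈ (0.9239, -0.3827)


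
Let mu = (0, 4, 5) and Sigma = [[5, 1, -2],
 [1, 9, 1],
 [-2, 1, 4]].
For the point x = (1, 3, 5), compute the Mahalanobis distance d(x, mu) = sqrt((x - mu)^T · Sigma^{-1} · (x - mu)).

Step 1 — centre the observation: (x - mu) = (1, -1, 0).

Step 2 — invert Sigma (cofactor / det for 3×3, or solve directly):
  Sigma^{-1} = [[0.2672, -0.0458, 0.145],
 [-0.0458, 0.1221, -0.0534],
 [0.145, -0.0534, 0.3359]].

Step 3 — form the quadratic (x - mu)^T · Sigma^{-1} · (x - mu):
  Sigma^{-1} · (x - mu) = (0.313, -0.1679, 0.1985).
  (x - mu)^T · [Sigma^{-1} · (x - mu)] = (1)·(0.313) + (-1)·(-0.1679) + (0)·(0.1985) = 0.4809.

Step 4 — take square root: d = √(0.4809) ≈ 0.6935.

d(x, mu) = √(0.4809) ≈ 0.6935


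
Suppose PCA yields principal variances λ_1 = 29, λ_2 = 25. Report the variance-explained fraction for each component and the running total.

Step 1 — total variance = trace(Sigma) = Σ λ_i = 29 + 25 = 54.

Step 2 — fraction explained by component i = λ_i / Σ λ:
  PC1: 29/54 = 0.537
  PC2: 25/54 = 0.463

Step 3 — cumulative fraction after k components = (λ_1 + ... + λ_k) / Σ λ:
  k = 1: 29/54 = 0.537
  k = 2: (29 + 25)/54 = 54/54 = 1

Summary (fraction, with percent):

explained: PC1 0.537 (53.7%), PC2 0.463 (46.3%);  cumulative: 0.537, 1


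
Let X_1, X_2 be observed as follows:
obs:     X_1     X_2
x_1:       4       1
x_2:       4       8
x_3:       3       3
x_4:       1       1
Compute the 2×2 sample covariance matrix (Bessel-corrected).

Step 1 — column means:
  mean(X_1) = (4 + 4 + 3 + 1) / 4 = 12/4 = 3
  mean(X_2) = (1 + 8 + 3 + 1) / 4 = 13/4 = 3.25

Step 2 — sample covariance S[i,j] = (1/(n-1)) · Σ_k (x_{k,i} - mean_i) · (x_{k,j} - mean_j), with n-1 = 3.
  S[X_1,X_1] = ((1)·(1) + (1)·(1) + (0)·(0) + (-2)·(-2)) / 3 = 6/3 = 2
  S[X_1,X_2] = ((1)·(-2.25) + (1)·(4.75) + (0)·(-0.25) + (-2)·(-2.25)) / 3 = 7/3 = 2.3333
  S[X_2,X_2] = ((-2.25)·(-2.25) + (4.75)·(4.75) + (-0.25)·(-0.25) + (-2.25)·(-2.25)) / 3 = 32.75/3 = 10.9167

S is symmetric (S[j,i] = S[i,j]). Assembling:

S = [[2, 2.3333],
 [2.3333, 10.9167]]


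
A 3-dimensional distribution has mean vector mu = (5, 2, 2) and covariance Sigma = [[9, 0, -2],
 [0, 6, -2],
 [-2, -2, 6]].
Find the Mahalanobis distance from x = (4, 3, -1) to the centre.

Step 1 — centre the observation: (x - mu) = (-1, 1, -3).

Step 2 — invert Sigma (cofactor / det for 3×3, or solve directly):
  Sigma^{-1} = [[0.1212, 0.0152, 0.0455],
 [0.0152, 0.1894, 0.0682],
 [0.0455, 0.0682, 0.2045]].

Step 3 — form the quadratic (x - mu)^T · Sigma^{-1} · (x - mu):
  Sigma^{-1} · (x - mu) = (-0.2424, -0.0303, -0.5909).
  (x - mu)^T · [Sigma^{-1} · (x - mu)] = (-1)·(-0.2424) + (1)·(-0.0303) + (-3)·(-0.5909) = 1.9848.

Step 4 — take square root: d = √(1.9848) ≈ 1.4088.

d(x, mu) = √(1.9848) ≈ 1.4088


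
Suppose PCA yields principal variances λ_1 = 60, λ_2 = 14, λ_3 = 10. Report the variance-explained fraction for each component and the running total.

Step 1 — total variance = trace(Sigma) = Σ λ_i = 60 + 14 + 10 = 84.

Step 2 — fraction explained by component i = λ_i / Σ λ:
  PC1: 60/84 = 0.7143
  PC2: 14/84 = 0.1667
  PC3: 10/84 = 0.119

Step 3 — cumulative fraction after k components = (λ_1 + ... + λ_k) / Σ λ:
  k = 1: 60/84 = 0.7143
  k = 2: (60 + 14)/84 = 74/84 = 0.881
  k = 3: (60 + 14 + 10)/84 = 84/84 = 1

Summary (fraction, with percent):

explained: PC1 0.7143 (71.43%), PC2 0.1667 (16.67%), PC3 0.119 (11.9%);  cumulative: 0.7143, 0.881, 1


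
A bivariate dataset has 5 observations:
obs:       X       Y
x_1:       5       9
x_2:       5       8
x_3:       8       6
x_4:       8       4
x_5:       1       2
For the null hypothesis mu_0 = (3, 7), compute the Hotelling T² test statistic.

Step 1 — sample mean vector:
  mean(X) = (5 + 5 + 8 + 8 + 1) / 5 = 27/5 = 5.4
  mean(Y) = (9 + 8 + 6 + 4 + 2) / 5 = 29/5 = 5.8
  x̄ = (5.4, 5.8),  deviation x̄ - mu_0 = (5.4, 5.8) - (3, 7) = (2.4, -1.2).

Step 2 — sample covariance matrix, S[i,j] = (1/(n-1)) · Σ_k (x_{k,i} - mean_i) · (x_{k,j} - mean_j), divisor n-1 = 4:
  S[X,X] = ((-0.4)·(-0.4) + (-0.4)·(-0.4) + (2.6)·(2.6) + (2.6)·(2.6) + (-4.4)·(-4.4)) / 4 = 33.2/4 = 8.3
  S[X,Y] = ((-0.4)·(3.2) + (-0.4)·(2.2) + (2.6)·(0.2) + (2.6)·(-1.8) + (-4.4)·(-3.8)) / 4 = 10.4/4 = 2.6
  S[Y,Y] = ((3.2)·(3.2) + (2.2)·(2.2) + (0.2)·(0.2) + (-1.8)·(-1.8) + (-3.8)·(-3.8)) / 4 = 32.8/4 = 8.2
  S = [[8.3, 2.6],
 [2.6, 8.2]].

Step 3 — invert S. det(S) = 8.3·8.2 - (2.6)² = 61.3.
  S^{-1} = (1/det) · [[d, -b], [-b, a]] = [[0.1338, -0.0424],
 [-0.0424, 0.1354]].

Step 4 — quadratic form (x̄ - mu_0)^T · S^{-1} · (x̄ - mu_0):
  S^{-1} · (x̄ - mu_0) = (0.3719, -0.2643),
  (x̄ - mu_0)^T · [...] = (2.4)·(0.3719) + (-1.2)·(-0.2643) = 1.2098.

Step 5 — scale by n: T² = 5 · 1.2098 = 6.0489.

T² ≈ 6.0489


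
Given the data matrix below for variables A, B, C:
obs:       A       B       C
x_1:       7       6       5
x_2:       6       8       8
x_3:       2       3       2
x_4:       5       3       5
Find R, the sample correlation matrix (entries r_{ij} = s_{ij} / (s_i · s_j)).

Step 1 — column means:
  mean(A) = (7 + 6 + 2 + 5) / 4 = 20/4 = 5
  mean(B) = (6 + 8 + 3 + 3) / 4 = 20/4 = 5
  mean(C) = (5 + 8 + 2 + 5) / 4 = 20/4 = 5

Step 2 — sample variances and covariances s[i,j] = (1/(n-1)) · Σ_k (x_{k,i} - mean_i) · (x_{k,j} - mean_j), with n-1 = 3:
  s[A,A] = ((2)·(2) + (1)·(1) + (-3)·(-3) + (0)·(0)) / 3 = 14/3 = 4.6667
  s[A,B] = ((2)·(1) + (1)·(3) + (-3)·(-2) + (0)·(-2)) / 3 = 11/3 = 3.6667
  s[A,C] = ((2)·(0) + (1)·(3) + (-3)·(-3) + (0)·(0)) / 3 = 12/3 = 4
  s[B,B] = ((1)·(1) + (3)·(3) + (-2)·(-2) + (-2)·(-2)) / 3 = 18/3 = 6
  s[B,C] = ((1)·(0) + (3)·(3) + (-2)·(-3) + (-2)·(0)) / 3 = 15/3 = 5
  s[C,C] = ((0)·(0) + (3)·(3) + (-3)·(-3) + (0)·(0)) / 3 = 18/3 = 6
  Sample standard deviations s_i = √(s[i,i]):
  s(A) = √(4.6667) = 2.1602
  s(B) = √(6) = 2.4495
  s(C) = √(6) = 2.4495

Step 3 — r_{ij} = s_{ij} / (s_i · s_j):
  r[A,A] = 1 (diagonal).
  r[A,B] = 3.6667 / (2.1602 · 2.4495) = 3.6667 / 5.2915 = 0.6929
  r[A,C] = 4 / (2.1602 · 2.4495) = 4 / 5.2915 = 0.7559
  r[B,B] = 1 (diagonal).
  r[B,C] = 5 / (2.4495 · 2.4495) = 5 / 6 = 0.8333
  r[C,C] = 1 (diagonal).

R is symmetric with unit diagonal. Assembling:

R = [[1, 0.6929, 0.7559],
 [0.6929, 1, 0.8333],
 [0.7559, 0.8333, 1]]


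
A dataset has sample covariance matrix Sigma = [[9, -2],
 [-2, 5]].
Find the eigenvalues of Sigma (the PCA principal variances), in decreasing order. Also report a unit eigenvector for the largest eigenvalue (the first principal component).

Step 1 — characteristic polynomial of 2×2 Sigma:
  det(Sigma - λI) = λ² - trace · λ + det = 0.
  trace = 9 + 5 = 14, det = 9·5 - (-2)² = 41.
Step 2 — discriminant:
  Δ = trace² - 4·det = 196 - 164 = 32.
Step 3 — eigenvalues:
  λ = (trace ± √Δ)/2 = (14 ± 5.6569)/2,
  λ_1 = 9.8284,  λ_2 = 4.1716.

Step 4 — unit eigenvector for λ_1: solve (Sigma - λ_1 I)v = 0. First row:
  (9 - 9.8284)·v_x + (-2)·v_y = 0, i.e. (-0.8284)·v_x + (-2)·v_y = 0,
  so v ∝ (b, λ_1 - a) = (-2, 0.8284); multiply by -1 so the first entry is positive: u = (2, -0.8284).
  ||u|| = √((2)² + (-0.8284)²) = √(4.6863) ≈ 2.1648,
  v_1 = u/||u|| ≈ (0.9239, -0.3827) (||v_1|| = 1).

λ_1 = 9.8284,  λ_2 = 4.1716;  v_1 ≈ (0.9239, -0.3827)


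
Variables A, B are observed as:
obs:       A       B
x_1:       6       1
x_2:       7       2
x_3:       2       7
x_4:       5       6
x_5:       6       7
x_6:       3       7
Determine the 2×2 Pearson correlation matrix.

Step 1 — column means:
  mean(A) = (6 + 7 + 2 + 5 + 6 + 3) / 6 = 29/6 = 4.8333
  mean(B) = (1 + 2 + 7 + 6 + 7 + 7) / 6 = 30/6 = 5

Step 2 — sample variances and covariances s[i,j] = (1/(n-1)) · Σ_k (x_{k,i} - mean_i) · (x_{k,j} - mean_j), with n-1 = 5:
  s[A,A] = ((1.1667)·(1.1667) + (2.1667)·(2.1667) + (-2.8333)·(-2.8333) + (0.1667)·(0.1667) + (1.1667)·(1.1667) + (-1.8333)·(-1.8333)) / 5 = 18.8333/5 = 3.7667
  s[A,B] = ((1.1667)·(-4) + (2.1667)·(-3) + (-2.8333)·(2) + (0.1667)·(1) + (1.1667)·(2) + (-1.8333)·(2)) / 5 = -18/5 = -3.6
  s[B,B] = ((-4)·(-4) + (-3)·(-3) + (2)·(2) + (1)·(1) + (2)·(2) + (2)·(2)) / 5 = 38/5 = 7.6
  Sample standard deviations s_i = √(s[i,i]):
  s(A) = √(3.7667) = 1.9408
  s(B) = √(7.6) = 2.7568

Step 3 — r_{ij} = s_{ij} / (s_i · s_j):
  r[A,A] = 1 (diagonal).
  r[A,B] = -3.6 / (1.9408 · 2.7568) = -3.6 / 5.3504 = -0.6728
  r[B,B] = 1 (diagonal).

R is symmetric with unit diagonal. Assembling:

R = [[1, -0.6728],
 [-0.6728, 1]]


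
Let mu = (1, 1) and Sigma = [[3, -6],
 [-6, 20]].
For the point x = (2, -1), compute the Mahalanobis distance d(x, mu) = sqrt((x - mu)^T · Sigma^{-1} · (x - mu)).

Step 1 — centre the observation: (x - mu) = (1, -2).

Step 2 — invert Sigma. det(Sigma) = 3·20 - (-6)² = 24.
  Sigma^{-1} = (1/det) · [[d, -b], [-b, a]] = [[0.8333, 0.25],
 [0.25, 0.125]].

Step 3 — form the quadratic (x - mu)^T · Sigma^{-1} · (x - mu):
  Sigma^{-1} · (x - mu) = (0.3333, 0).
  (x - mu)^T · [Sigma^{-1} · (x - mu)] = (1)·(0.3333) + (-2)·(0) = 0.3333.

Step 4 — take square root: d = √(0.3333) ≈ 0.5774.

d(x, mu) = √(0.3333) ≈ 0.5774


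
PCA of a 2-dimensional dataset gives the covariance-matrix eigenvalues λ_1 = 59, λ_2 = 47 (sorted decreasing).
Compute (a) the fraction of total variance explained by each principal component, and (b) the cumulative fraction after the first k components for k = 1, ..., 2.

Step 1 — total variance = trace(Sigma) = Σ λ_i = 59 + 47 = 106.

Step 2 — fraction explained by component i = λ_i / Σ λ:
  PC1: 59/106 = 0.5566
  PC2: 47/106 = 0.4434

Step 3 — cumulative fraction after k components = (λ_1 + ... + λ_k) / Σ λ:
  k = 1: 59/106 = 0.5566
  k = 2: (59 + 47)/106 = 106/106 = 1

Summary (fraction, with percent):

explained: PC1 0.5566 (55.66%), PC2 0.4434 (44.34%);  cumulative: 0.5566, 1


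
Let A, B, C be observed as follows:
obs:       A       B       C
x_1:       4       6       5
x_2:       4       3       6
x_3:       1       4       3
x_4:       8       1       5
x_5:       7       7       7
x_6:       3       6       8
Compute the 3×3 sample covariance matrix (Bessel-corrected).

Step 1 — column means:
  mean(A) = (4 + 4 + 1 + 8 + 7 + 3) / 6 = 27/6 = 4.5
  mean(B) = (6 + 3 + 4 + 1 + 7 + 6) / 6 = 27/6 = 4.5
  mean(C) = (5 + 6 + 3 + 5 + 7 + 8) / 6 = 34/6 = 5.6667

Step 2 — sample covariance S[i,j] = (1/(n-1)) · Σ_k (x_{k,i} - mean_i) · (x_{k,j} - mean_j), with n-1 = 5.
  S[A,A] = ((-0.5)·(-0.5) + (-0.5)·(-0.5) + (-3.5)·(-3.5) + (3.5)·(3.5) + (2.5)·(2.5) + (-1.5)·(-1.5)) / 5 = 33.5/5 = 6.7
  S[A,B] = ((-0.5)·(1.5) + (-0.5)·(-1.5) + (-3.5)·(-0.5) + (3.5)·(-3.5) + (2.5)·(2.5) + (-1.5)·(1.5)) / 5 = -6.5/5 = -1.3
  S[A,C] = ((-0.5)·(-0.6667) + (-0.5)·(0.3333) + (-3.5)·(-2.6667) + (3.5)·(-0.6667) + (2.5)·(1.3333) + (-1.5)·(2.3333)) / 5 = 7/5 = 1.4
  S[B,B] = ((1.5)·(1.5) + (-1.5)·(-1.5) + (-0.5)·(-0.5) + (-3.5)·(-3.5) + (2.5)·(2.5) + (1.5)·(1.5)) / 5 = 25.5/5 = 5.1
  S[B,C] = ((1.5)·(-0.6667) + (-1.5)·(0.3333) + (-0.5)·(-2.6667) + (-3.5)·(-0.6667) + (2.5)·(1.3333) + (1.5)·(2.3333)) / 5 = 9/5 = 1.8
  S[C,C] = ((-0.6667)·(-0.6667) + (0.3333)·(0.3333) + (-2.6667)·(-2.6667) + (-0.6667)·(-0.6667) + (1.3333)·(1.3333) + (2.3333)·(2.3333)) / 5 = 15.3333/5 = 3.0667

S is symmetric (S[j,i] = S[i,j]). Assembling:

S = [[6.7, -1.3, 1.4],
 [-1.3, 5.1, 1.8],
 [1.4, 1.8, 3.0667]]


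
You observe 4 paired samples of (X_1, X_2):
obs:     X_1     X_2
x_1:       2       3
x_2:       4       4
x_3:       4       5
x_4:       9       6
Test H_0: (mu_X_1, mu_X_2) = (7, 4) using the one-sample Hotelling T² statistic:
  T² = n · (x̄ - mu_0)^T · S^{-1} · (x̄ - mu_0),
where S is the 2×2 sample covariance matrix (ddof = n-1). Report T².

Step 1 — sample mean vector:
  mean(X_1) = (2 + 4 + 4 + 9) / 4 = 19/4 = 4.75
  mean(X_2) = (3 + 4 + 5 + 6) / 4 = 18/4 = 4.5
  x̄ = (4.75, 4.5),  deviation x̄ - mu_0 = (4.75, 4.5) - (7, 4) = (-2.25, 0.5).

Step 2 — sample covariance matrix, S[i,j] = (1/(n-1)) · Σ_k (x_{k,i} - mean_i) · (x_{k,j} - mean_j), divisor n-1 = 3:
  S[X_1,X_1] = ((-2.75)·(-2.75) + (-0.75)·(-0.75) + (-0.75)·(-0.75) + (4.25)·(4.25)) / 3 = 26.75/3 = 8.9167
  S[X_1,X_2] = ((-2.75)·(-1.5) + (-0.75)·(-0.5) + (-0.75)·(0.5) + (4.25)·(1.5)) / 3 = 10.5/3 = 3.5
  S[X_2,X_2] = ((-1.5)·(-1.5) + (-0.5)·(-0.5) + (0.5)·(0.5) + (1.5)·(1.5)) / 3 = 5/3 = 1.6667
  S = [[8.9167, 3.5],
 [3.5, 1.6667]].

Step 3 — invert S. det(S) = 8.9167·1.6667 - (3.5)² = 2.6111.
  S^{-1} = (1/det) · [[d, -b], [-b, a]] = [[0.6383, -1.3404],
 [-1.3404, 3.4149]].

Step 4 — quadratic form (x̄ - mu_0)^T · S^{-1} · (x̄ - mu_0):
  S^{-1} · (x̄ - mu_0) = (-2.1064, 4.7234),
  (x̄ - mu_0)^T · [...] = (-2.25)·(-2.1064) + (0.5)·(4.7234) = 7.1011.

Step 5 — scale by n: T² = 4 · 7.1011 = 28.4043.

T² ≈ 28.4043


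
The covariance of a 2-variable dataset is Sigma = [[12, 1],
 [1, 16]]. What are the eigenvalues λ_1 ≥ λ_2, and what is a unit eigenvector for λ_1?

Step 1 — characteristic polynomial of 2×2 Sigma:
  det(Sigma - λI) = λ² - trace · λ + det = 0.
  trace = 12 + 16 = 28, det = 12·16 - (1)² = 191.
Step 2 — discriminant:
  Δ = trace² - 4·det = 784 - 764 = 20.
Step 3 — eigenvalues:
  λ = (trace ± √Δ)/2 = (28 ± 4.4721)/2,
  λ_1 = 16.2361,  λ_2 = 11.7639.

Step 4 — unit eigenvector for λ_1: solve (Sigma - λ_1 I)v = 0. First row:
  (12 - 16.2361)·v_x + (1)·v_y = 0, i.e. (-4.2361)·v_x + (1)·v_y = 0,
  so v ∝ (b, λ_1 - a) = (1, 4.2361) = u.
  ||u|| = √((1)² + (4.2361)²) = √(18.9443) ≈ 4.3525,
  v_1 = u/||u|| ≈ (0.2298, 0.9732) (||v_1|| = 1).

λ_1 = 16.2361,  λ_2 = 11.7639;  v_1 ≈ (0.2298, 0.9732)


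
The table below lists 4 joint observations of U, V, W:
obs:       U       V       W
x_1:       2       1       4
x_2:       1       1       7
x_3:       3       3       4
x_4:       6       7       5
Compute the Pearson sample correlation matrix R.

Step 1 — column means:
  mean(U) = (2 + 1 + 3 + 6) / 4 = 12/4 = 3
  mean(V) = (1 + 1 + 3 + 7) / 4 = 12/4 = 3
  mean(W) = (4 + 7 + 4 + 5) / 4 = 20/4 = 5

Step 2 — sample variances and covariances s[i,j] = (1/(n-1)) · Σ_k (x_{k,i} - mean_i) · (x_{k,j} - mean_j), with n-1 = 3:
  s[U,U] = ((-1)·(-1) + (-2)·(-2) + (0)·(0) + (3)·(3)) / 3 = 14/3 = 4.6667
  s[U,V] = ((-1)·(-2) + (-2)·(-2) + (0)·(0) + (3)·(4)) / 3 = 18/3 = 6
  s[U,W] = ((-1)·(-1) + (-2)·(2) + (0)·(-1) + (3)·(0)) / 3 = -3/3 = -1
  s[V,V] = ((-2)·(-2) + (-2)·(-2) + (0)·(0) + (4)·(4)) / 3 = 24/3 = 8
  s[V,W] = ((-2)·(-1) + (-2)·(2) + (0)·(-1) + (4)·(0)) / 3 = -2/3 = -0.6667
  s[W,W] = ((-1)·(-1) + (2)·(2) + (-1)·(-1) + (0)·(0)) / 3 = 6/3 = 2
  Sample standard deviations s_i = √(s[i,i]):
  s(U) = √(4.6667) = 2.1602
  s(V) = √(8) = 2.8284
  s(W) = √(2) = 1.4142

Step 3 — r_{ij} = s_{ij} / (s_i · s_j):
  r[U,U] = 1 (diagonal).
  r[U,V] = 6 / (2.1602 · 2.8284) = 6 / 6.1101 = 0.982
  r[U,W] = -1 / (2.1602 · 1.4142) = -1 / 3.0551 = -0.3273
  r[V,V] = 1 (diagonal).
  r[V,W] = -0.6667 / (2.8284 · 1.4142) = -0.6667 / 4 = -0.1667
  r[W,W] = 1 (diagonal).

R is symmetric with unit diagonal. Assembling:

R = [[1, 0.982, -0.3273],
 [0.982, 1, -0.1667],
 [-0.3273, -0.1667, 1]]


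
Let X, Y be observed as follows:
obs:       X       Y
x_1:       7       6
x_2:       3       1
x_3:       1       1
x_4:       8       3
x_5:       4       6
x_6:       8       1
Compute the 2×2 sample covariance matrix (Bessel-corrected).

Step 1 — column means:
  mean(X) = (7 + 3 + 1 + 8 + 4 + 8) / 6 = 31/6 = 5.1667
  mean(Y) = (6 + 1 + 1 + 3 + 6 + 1) / 6 = 18/6 = 3

Step 2 — sample covariance S[i,j] = (1/(n-1)) · Σ_k (x_{k,i} - mean_i) · (x_{k,j} - mean_j), with n-1 = 5.
  S[X,X] = ((1.8333)·(1.8333) + (-2.1667)·(-2.1667) + (-4.1667)·(-4.1667) + (2.8333)·(2.8333) + (-1.1667)·(-1.1667) + (2.8333)·(2.8333)) / 5 = 42.8333/5 = 8.5667
  S[X,Y] = ((1.8333)·(3) + (-2.1667)·(-2) + (-4.1667)·(-2) + (2.8333)·(0) + (-1.1667)·(3) + (2.8333)·(-2)) / 5 = 9/5 = 1.8
  S[Y,Y] = ((3)·(3) + (-2)·(-2) + (-2)·(-2) + (0)·(0) + (3)·(3) + (-2)·(-2)) / 5 = 30/5 = 6

S is symmetric (S[j,i] = S[i,j]). Assembling:

S = [[8.5667, 1.8],
 [1.8, 6]]


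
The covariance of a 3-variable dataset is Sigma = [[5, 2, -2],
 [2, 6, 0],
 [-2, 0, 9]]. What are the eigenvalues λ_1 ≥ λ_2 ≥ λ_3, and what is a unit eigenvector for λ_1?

Step 1 — characteristic polynomial p(λ) = det(λI - Sigma) = λ³ - tr·λ² + c_1·λ - det, where tr = trace, c_1 = sum of the principal 2×2 minors, det = det(Sigma):
  tr = 5 + 6 + 9 = 20,
  c_1 = (5·6 - (2)²) + (5·9 - (-2)²) + (6·9 - (0)²) = 26 + 41 + 54 = 121,
  det = 5·(6·9 - (0)²) - (2)·((2)·9 - (0)·(-2)) + (-2)·((2)·(0) - 6·(-2)) = 5·(54) - (2)·(18) + (-2)·(12) = 210.
  So p(λ) = λ³ - 20λ² + 121λ - 210.
Step 2 — look for an integer root (rational root theorem: any rational root is an integer divisor of 210). Testing λ = 3:
  p(3) = 27 - 180 + 363 - 210 = 0  ✓
  Dividing out (λ - 3): p(λ) = (λ - 3)(λ² - 17λ + 70).
Step 3 — remaining eigenvalues from the quadratic λ² - 17λ + 70 = 0:
  Δ = 17² - 4·70 = 289 - 280 = 9,  λ = (17 ± √9)/2 = (17 ± 3)/2 = 10 or 7.
  Sorted: λ_1 = 10,  λ_2 = 7,  λ_3 = 3  (check: sum = 20 = tr ✓).

Step 4 — unit eigenvector for λ_1 = 10: v spans the null space of (Sigma - λ_1 I), whose rows are
  r_1 = (-5, 2, -2),  r_2 = (2, -4, 0),  r_3 = (-2, 0, -1).
  v is orthogonal to every row, so take v ∝ r_1 × r_2 = ((2)·(0) - (-2)·(-4), (-2)·(2) - (-5)·(0), (-5)·(-4) - (2)·(2)) = (-8, -4, 16).
  Rescale (divide by 4; multiply by -1 so the first nonzero entry is positive): u = (2, 1, -4).
  ||u|| = √((2)² + (1)² + (-4)²) = √(21) ≈ 4.5826,  v_1 = u/||u|| ≈ (0.4364, 0.2182, -0.8729) (||v_1|| = 1).

λ_1 = 10,  λ_2 = 7,  λ_3 = 3;  v_1 ≈ (0.4364, 0.2182, -0.8729)


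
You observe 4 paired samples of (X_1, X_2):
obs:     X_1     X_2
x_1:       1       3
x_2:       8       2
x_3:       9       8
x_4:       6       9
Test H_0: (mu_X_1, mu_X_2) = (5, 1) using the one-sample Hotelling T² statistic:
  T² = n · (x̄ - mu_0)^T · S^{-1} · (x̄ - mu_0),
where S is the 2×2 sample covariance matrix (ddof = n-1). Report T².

Step 1 — sample mean vector:
  mean(X_1) = (1 + 8 + 9 + 6) / 4 = 24/4 = 6
  mean(X_2) = (3 + 2 + 8 + 9) / 4 = 22/4 = 5.5
  x̄ = (6, 5.5),  deviation x̄ - mu_0 = (6, 5.5) - (5, 1) = (1, 4.5).

Step 2 — sample covariance matrix, S[i,j] = (1/(n-1)) · Σ_k (x_{k,i} - mean_i) · (x_{k,j} - mean_j), divisor n-1 = 3:
  S[X_1,X_1] = ((-5)·(-5) + (2)·(2) + (3)·(3) + (0)·(0)) / 3 = 38/3 = 12.6667
  S[X_1,X_2] = ((-5)·(-2.5) + (2)·(-3.5) + (3)·(2.5) + (0)·(3.5)) / 3 = 13/3 = 4.3333
  S[X_2,X_2] = ((-2.5)·(-2.5) + (-3.5)·(-3.5) + (2.5)·(2.5) + (3.5)·(3.5)) / 3 = 37/3 = 12.3333
  S = [[12.6667, 4.3333],
 [4.3333, 12.3333]].

Step 3 — invert S. det(S) = 12.6667·12.3333 - (4.3333)² = 137.4444.
  S^{-1} = (1/det) · [[d, -b], [-b, a]] = [[0.0897, -0.0315],
 [-0.0315, 0.0922]].

Step 4 — quadratic form (x̄ - mu_0)^T · S^{-1} · (x̄ - mu_0):
  S^{-1} · (x̄ - mu_0) = (-0.0521, 0.3832),
  (x̄ - mu_0)^T · [...] = (1)·(-0.0521) + (4.5)·(0.3832) = 1.6722.

Step 5 — scale by n: T² = 4 · 1.6722 = 6.6888.

T² ≈ 6.6888


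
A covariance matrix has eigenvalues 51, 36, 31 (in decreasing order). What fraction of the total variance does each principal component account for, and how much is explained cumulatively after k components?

Step 1 — total variance = trace(Sigma) = Σ λ_i = 51 + 36 + 31 = 118.

Step 2 — fraction explained by component i = λ_i / Σ λ:
  PC1: 51/118 = 0.4322
  PC2: 36/118 = 0.3051
  PC3: 31/118 = 0.2627

Step 3 — cumulative fraction after k components = (λ_1 + ... + λ_k) / Σ λ:
  k = 1: 51/118 = 0.4322
  k = 2: (51 + 36)/118 = 87/118 = 0.7373
  k = 3: (51 + 36 + 31)/118 = 118/118 = 1

Summary (fraction, with percent):

explained: PC1 0.4322 (43.22%), PC2 0.3051 (30.51%), PC3 0.2627 (26.27%);  cumulative: 0.4322, 0.7373, 1


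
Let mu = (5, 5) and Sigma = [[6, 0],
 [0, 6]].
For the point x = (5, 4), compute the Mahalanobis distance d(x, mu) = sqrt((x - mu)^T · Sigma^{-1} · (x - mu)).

Step 1 — centre the observation: (x - mu) = (0, -1).

Step 2 — invert Sigma. det(Sigma) = 6·6 - (0)² = 36.
  Sigma^{-1} = (1/det) · [[d, -b], [-b, a]] = [[0.1667, 0],
 [0, 0.1667]].

Step 3 — form the quadratic (x - mu)^T · Sigma^{-1} · (x - mu):
  Sigma^{-1} · (x - mu) = (0, -0.1667).
  (x - mu)^T · [Sigma^{-1} · (x - mu)] = (0)·(0) + (-1)·(-0.1667) = 0.1667.

Step 4 — take square root: d = √(0.1667) ≈ 0.4082.

d(x, mu) = √(0.1667) ≈ 0.4082


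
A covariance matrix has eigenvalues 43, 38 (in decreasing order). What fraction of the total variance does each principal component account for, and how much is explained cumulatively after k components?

Step 1 — total variance = trace(Sigma) = Σ λ_i = 43 + 38 = 81.

Step 2 — fraction explained by component i = λ_i / Σ λ:
  PC1: 43/81 = 0.5309
  PC2: 38/81 = 0.4691

Step 3 — cumulative fraction after k components = (λ_1 + ... + λ_k) / Σ λ:
  k = 1: 43/81 = 0.5309
  k = 2: (43 + 38)/81 = 81/81 = 1

Summary (fraction, with percent):

explained: PC1 0.5309 (53.09%), PC2 0.4691 (46.91%);  cumulative: 0.5309, 1


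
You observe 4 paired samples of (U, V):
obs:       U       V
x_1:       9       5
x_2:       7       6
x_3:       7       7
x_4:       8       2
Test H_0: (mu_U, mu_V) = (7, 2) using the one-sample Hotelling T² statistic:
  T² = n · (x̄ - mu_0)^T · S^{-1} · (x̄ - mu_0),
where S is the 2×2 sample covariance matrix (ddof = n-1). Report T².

Step 1 — sample mean vector:
  mean(U) = (9 + 7 + 7 + 8) / 4 = 31/4 = 7.75
  mean(V) = (5 + 6 + 7 + 2) / 4 = 20/4 = 5
  x̄ = (7.75, 5),  deviation x̄ - mu_0 = (7.75, 5) - (7, 2) = (0.75, 3).

Step 2 — sample covariance matrix, S[i,j] = (1/(n-1)) · Σ_k (x_{k,i} - mean_i) · (x_{k,j} - mean_j), divisor n-1 = 3:
  S[U,U] = ((1.25)·(1.25) + (-0.75)·(-0.75) + (-0.75)·(-0.75) + (0.25)·(0.25)) / 3 = 2.75/3 = 0.9167
  S[U,V] = ((1.25)·(0) + (-0.75)·(1) + (-0.75)·(2) + (0.25)·(-3)) / 3 = -3/3 = -1
  S[V,V] = ((0)·(0) + (1)·(1) + (2)·(2) + (-3)·(-3)) / 3 = 14/3 = 4.6667
  S = [[0.9167, -1],
 [-1, 4.6667]].

Step 3 — invert S. det(S) = 0.9167·4.6667 - (-1)² = 3.2778.
  S^{-1} = (1/det) · [[d, -b], [-b, a]] = [[1.4237, 0.3051],
 [0.3051, 0.2797]].

Step 4 — quadratic form (x̄ - mu_0)^T · S^{-1} · (x̄ - mu_0):
  S^{-1} · (x̄ - mu_0) = (1.9831, 1.0678),
  (x̄ - mu_0)^T · [...] = (0.75)·(1.9831) + (3)·(1.0678) = 4.6907.

Step 5 — scale by n: T² = 4 · 4.6907 = 18.7627.

T² ≈ 18.7627


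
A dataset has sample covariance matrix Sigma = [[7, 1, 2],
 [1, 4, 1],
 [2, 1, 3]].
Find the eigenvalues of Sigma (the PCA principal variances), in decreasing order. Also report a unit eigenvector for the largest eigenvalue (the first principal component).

Step 1 — characteristic polynomial p(λ) = det(λI - Sigma) = λ³ - tr·λ² + c_1·λ - det, where tr = trace, c_1 = sum of the principal 2×2 minors, det = det(Sigma):
  tr = 7 + 4 + 3 = 14,
  c_1 = (7·4 - (1)²) + (7·3 - (2)²) + (4·3 - (1)²) = 27 + 17 + 11 = 55,
  det = 7·(4·3 - (1)²) - (1)·((1)·3 - (1)·(2)) + (2)·((1)·(1) - 4·(2)) = 7·(11) - (1)·(1) + (2)·(-7) = 62.
  So p(λ) = λ³ - 14λ² + 55λ - 62.
Step 2 — look for an integer root (rational root theorem: any rational root is an integer divisor of 62). Testing λ = 2:
  p(2) = 8 - 56 + 110 - 62 = 0  ✓
  Dividing out (λ - 2): p(λ) = (λ - 2)(λ² - 12λ + 31).
Step 3 — remaining eigenvalues from the quadratic λ² - 12λ + 31 = 0:
  Δ = 12² - 4·31 = 144 - 124 = 20,  λ = (12 ± √20)/2 = (12 ± 4.4721)/2 ≈ 8.2361 or 3.7639.
  Sorted: λ_1 = 8.2361,  λ_2 = 3.7639,  λ_3 = 2  (check: sum = 14 = tr ✓).

Step 4 — unit eigenvector for λ_1 ≈ 8.2361: v spans the null space of (Sigma - λ_1 I), whose rows are
  r_1 = (-1.2361, 1, 2),  r_2 = (1, -4.2361, 1),  r_3 = (2, 1, -5.2361).
  v is orthogonal to every row, so take v ∝ r_1 × r_2 = ((1)·(1) - (2)·(-4.2361), (2)·(1) - (-1.2361)·(1), (-1.2361)·(-4.2361) - (1)·(1)) ≈ (9.4721, 3.2361, 4.2361).
  Let u = (9.4721, 3.2361, 4.2361).
  ||u|| = √((9.4721)² + (3.2361)² + (4.2361)²) = √(118.1378) ≈ 10.8691,  v_1 = u/||u|| ≈ (0.8715, 0.2977, 0.3897) (||v_1|| = 1).

λ_1 = 8.2361,  λ_2 = 3.7639,  λ_3 = 2;  v_1 ≈ (0.8715, 0.2977, 0.3897)


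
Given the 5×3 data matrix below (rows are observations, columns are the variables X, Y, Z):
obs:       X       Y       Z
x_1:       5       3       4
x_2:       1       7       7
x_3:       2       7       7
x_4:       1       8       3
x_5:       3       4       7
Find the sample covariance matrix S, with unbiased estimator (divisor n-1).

Step 1 — column means:
  mean(X) = (5 + 1 + 2 + 1 + 3) / 5 = 12/5 = 2.4
  mean(Y) = (3 + 7 + 7 + 8 + 4) / 5 = 29/5 = 5.8
  mean(Z) = (4 + 7 + 7 + 3 + 7) / 5 = 28/5 = 5.6

Step 2 — sample covariance S[i,j] = (1/(n-1)) · Σ_k (x_{k,i} - mean_i) · (x_{k,j} - mean_j), with n-1 = 4.
  S[X,X] = ((2.6)·(2.6) + (-1.4)·(-1.4) + (-0.4)·(-0.4) + (-1.4)·(-1.4) + (0.6)·(0.6)) / 4 = 11.2/4 = 2.8
  S[X,Y] = ((2.6)·(-2.8) + (-1.4)·(1.2) + (-0.4)·(1.2) + (-1.4)·(2.2) + (0.6)·(-1.8)) / 4 = -13.6/4 = -3.4
  S[X,Z] = ((2.6)·(-1.6) + (-1.4)·(1.4) + (-0.4)·(1.4) + (-1.4)·(-2.6) + (0.6)·(1.4)) / 4 = -2.2/4 = -0.55
  S[Y,Y] = ((-2.8)·(-2.8) + (1.2)·(1.2) + (1.2)·(1.2) + (2.2)·(2.2) + (-1.8)·(-1.8)) / 4 = 18.8/4 = 4.7
  S[Y,Z] = ((-2.8)·(-1.6) + (1.2)·(1.4) + (1.2)·(1.4) + (2.2)·(-2.6) + (-1.8)·(1.4)) / 4 = -0.4/4 = -0.1
  S[Z,Z] = ((-1.6)·(-1.6) + (1.4)·(1.4) + (1.4)·(1.4) + (-2.6)·(-2.6) + (1.4)·(1.4)) / 4 = 15.2/4 = 3.8

S is symmetric (S[j,i] = S[i,j]). Assembling:

S = [[2.8, -3.4, -0.55],
 [-3.4, 4.7, -0.1],
 [-0.55, -0.1, 3.8]]


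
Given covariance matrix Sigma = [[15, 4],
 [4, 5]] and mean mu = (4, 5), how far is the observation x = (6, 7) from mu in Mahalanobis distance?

Step 1 — centre the observation: (x - mu) = (2, 2).

Step 2 — invert Sigma. det(Sigma) = 15·5 - (4)² = 59.
  Sigma^{-1} = (1/det) · [[d, -b], [-b, a]] = [[0.0847, -0.0678],
 [-0.0678, 0.2542]].

Step 3 — form the quadratic (x - mu)^T · Sigma^{-1} · (x - mu):
  Sigma^{-1} · (x - mu) = (0.0339, 0.3729).
  (x - mu)^T · [Sigma^{-1} · (x - mu)] = (2)·(0.0339) + (2)·(0.3729) = 0.8136.

Step 4 — take square root: d = √(0.8136) ≈ 0.902.

d(x, mu) = √(0.8136) ≈ 0.902


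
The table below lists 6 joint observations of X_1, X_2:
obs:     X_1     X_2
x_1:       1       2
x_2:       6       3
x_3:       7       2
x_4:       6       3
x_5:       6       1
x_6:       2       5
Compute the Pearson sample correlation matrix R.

Step 1 — column means:
  mean(X_1) = (1 + 6 + 7 + 6 + 6 + 2) / 6 = 28/6 = 4.6667
  mean(X_2) = (2 + 3 + 2 + 3 + 1 + 5) / 6 = 16/6 = 2.6667

Step 2 — sample variances and covariances s[i,j] = (1/(n-1)) · Σ_k (x_{k,i} - mean_i) · (x_{k,j} - mean_j), with n-1 = 5:
  s[X_1,X_1] = ((-3.6667)·(-3.6667) + (1.3333)·(1.3333) + (2.3333)·(2.3333) + (1.3333)·(1.3333) + (1.3333)·(1.3333) + (-2.6667)·(-2.6667)) / 5 = 31.3333/5 = 6.2667
  s[X_1,X_2] = ((-3.6667)·(-0.6667) + (1.3333)·(0.3333) + (2.3333)·(-0.6667) + (1.3333)·(0.3333) + (1.3333)·(-1.6667) + (-2.6667)·(2.3333)) / 5 = -6.6667/5 = -1.3333
  s[X_2,X_2] = ((-0.6667)·(-0.6667) + (0.3333)·(0.3333) + (-0.6667)·(-0.6667) + (0.3333)·(0.3333) + (-1.6667)·(-1.6667) + (2.3333)·(2.3333)) / 5 = 9.3333/5 = 1.8667
  Sample standard deviations s_i = √(s[i,i]):
  s(X_1) = √(6.2667) = 2.5033
  s(X_2) = √(1.8667) = 1.3663

Step 3 — r_{ij} = s_{ij} / (s_i · s_j):
  r[X_1,X_1] = 1 (diagonal).
  r[X_1,X_2] = -1.3333 / (2.5033 · 1.3663) = -1.3333 / 3.4202 = -0.3898
  r[X_2,X_2] = 1 (diagonal).

R is symmetric with unit diagonal. Assembling:

R = [[1, -0.3898],
 [-0.3898, 1]]


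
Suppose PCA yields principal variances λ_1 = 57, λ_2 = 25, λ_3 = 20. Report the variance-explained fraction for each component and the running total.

Step 1 — total variance = trace(Sigma) = Σ λ_i = 57 + 25 + 20 = 102.

Step 2 — fraction explained by component i = λ_i / Σ λ:
  PC1: 57/102 = 0.5588
  PC2: 25/102 = 0.2451
  PC3: 20/102 = 0.1961

Step 3 — cumulative fraction after k components = (λ_1 + ... + λ_k) / Σ λ:
  k = 1: 57/102 = 0.5588
  k = 2: (57 + 25)/102 = 82/102 = 0.8039
  k = 3: (57 + 25 + 20)/102 = 102/102 = 1

Summary (fraction, with percent):

explained: PC1 0.5588 (55.88%), PC2 0.2451 (24.51%), PC3 0.1961 (19.61%);  cumulative: 0.5588, 0.8039, 1


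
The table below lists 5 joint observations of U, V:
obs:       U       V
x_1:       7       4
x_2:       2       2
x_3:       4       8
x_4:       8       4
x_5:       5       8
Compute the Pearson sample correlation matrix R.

Step 1 — column means:
  mean(U) = (7 + 2 + 4 + 8 + 5) / 5 = 26/5 = 5.2
  mean(V) = (4 + 2 + 8 + 4 + 8) / 5 = 26/5 = 5.2

Step 2 — sample variances and covariances s[i,j] = (1/(n-1)) · Σ_k (x_{k,i} - mean_i) · (x_{k,j} - mean_j), with n-1 = 4:
  s[U,U] = ((1.8)·(1.8) + (-3.2)·(-3.2) + (-1.2)·(-1.2) + (2.8)·(2.8) + (-0.2)·(-0.2)) / 4 = 22.8/4 = 5.7
  s[U,V] = ((1.8)·(-1.2) + (-3.2)·(-3.2) + (-1.2)·(2.8) + (2.8)·(-1.2) + (-0.2)·(2.8)) / 4 = 0.8/4 = 0.2
  s[V,V] = ((-1.2)·(-1.2) + (-3.2)·(-3.2) + (2.8)·(2.8) + (-1.2)·(-1.2) + (2.8)·(2.8)) / 4 = 28.8/4 = 7.2
  Sample standard deviations s_i = √(s[i,i]):
  s(U) = √(5.7) = 2.3875
  s(V) = √(7.2) = 2.6833

Step 3 — r_{ij} = s_{ij} / (s_i · s_j):
  r[U,U] = 1 (diagonal).
  r[U,V] = 0.2 / (2.3875 · 2.6833) = 0.2 / 6.4062 = 0.0312
  r[V,V] = 1 (diagonal).

R is symmetric with unit diagonal. Assembling:

R = [[1, 0.0312],
 [0.0312, 1]]
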